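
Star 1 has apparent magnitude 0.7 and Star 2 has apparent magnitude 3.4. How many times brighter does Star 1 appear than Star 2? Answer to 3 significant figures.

12.0

Magnitude difference = -2.7
Flux ratio = 10^(−0.4 Δm) = 10^(−0.4 × -2.7) = 10^1.080 = 12.02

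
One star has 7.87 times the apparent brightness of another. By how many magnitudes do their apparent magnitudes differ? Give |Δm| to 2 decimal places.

|Δm| ≈ 2.24

Pogson: Δm = −2.5 log₁₀(ratio) = −2.5 log₁₀(7.87) = −2.5 × 0.8960 = -2.240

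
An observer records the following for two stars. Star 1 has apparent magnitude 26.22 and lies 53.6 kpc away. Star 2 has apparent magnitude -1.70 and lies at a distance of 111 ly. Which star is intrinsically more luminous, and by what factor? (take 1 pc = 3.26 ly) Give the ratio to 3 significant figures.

Star 1: d = 53.6 kpc = 53600 pc
Star 1: M = m − 5 log₁₀ d + 5 = 26.22 − 5·4.7292 + 5 = 7.574
Star 2: d = 111 ly / 3.26 = 34.05 pc
Star 2: M = m − 5 log₁₀ d + 5 = -1.70 − 5·1.5321 + 5 = -4.361
ΔM = M_1 − M_2 = 7.574 − (-4.361) = 11.935; smaller M is more luminous → Star 2.
L ratio = 10^(0.4 |ΔM|) = 10^4.774 = 59410

Star 2 is more luminous, by a factor of 59400.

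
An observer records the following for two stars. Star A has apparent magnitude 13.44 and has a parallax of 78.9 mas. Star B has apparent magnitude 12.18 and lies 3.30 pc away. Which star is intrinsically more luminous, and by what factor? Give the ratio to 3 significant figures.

Star A is more luminous, by a factor of 4.62.

Star A: p = 78.9 mas = 0.0789″ → d = 1/p = 12.67 pc
Star A: M = m − 5 log₁₀ d + 5 = 13.44 − 5·1.1029 + 5 = 12.925
Star B: M = m − 5 log₁₀ d + 5 = 12.18 − 5·0.5185 + 5 = 14.587
ΔM = M_A − M_B = 12.925 − (14.587) = -1.662; smaller M is more luminous → Star A.
L ratio = 10^(0.4 |ΔM|) = 10^0.665 = 4.622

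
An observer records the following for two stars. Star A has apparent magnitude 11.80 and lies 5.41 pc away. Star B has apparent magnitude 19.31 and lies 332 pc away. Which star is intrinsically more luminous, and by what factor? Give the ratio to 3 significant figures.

Star A: M = m − 5 log₁₀ d + 5 = 11.80 − 5·0.7332 + 5 = 13.134
Star B: M = m − 5 log₁₀ d + 5 = 19.31 − 5·2.5211 + 5 = 11.704
ΔM = M_A − M_B = 13.134 − (11.704) = 1.430; smaller M is more luminous → Star B.
L ratio = 10^(0.4 |ΔM|) = 10^0.572 = 3.731

Star B is more luminous, by a factor of 3.73.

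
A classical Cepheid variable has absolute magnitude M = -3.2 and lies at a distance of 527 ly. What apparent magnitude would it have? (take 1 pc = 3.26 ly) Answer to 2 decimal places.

d = 527 ly / 3.26 = 161.7 pc
m = M + 5 log₁₀ d − 5 = -3.2 + 5·2.2086 − 5 = 2.843

m ≈ 2.84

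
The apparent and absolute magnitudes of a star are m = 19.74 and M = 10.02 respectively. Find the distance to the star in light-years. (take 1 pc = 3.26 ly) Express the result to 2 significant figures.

d ≈ 2900 ly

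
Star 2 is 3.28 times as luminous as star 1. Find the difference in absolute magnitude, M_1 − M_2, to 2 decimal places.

Pogson: ΔM = −2.5 log₁₀(ratio) = −2.5 log₁₀(3.28) = −2.5 × 0.5159 = -1.290
Star 2 is brighter so has the smaller magnitude: M_1 − M_2 is positive.

M_1 − M_2 ≈ 1.29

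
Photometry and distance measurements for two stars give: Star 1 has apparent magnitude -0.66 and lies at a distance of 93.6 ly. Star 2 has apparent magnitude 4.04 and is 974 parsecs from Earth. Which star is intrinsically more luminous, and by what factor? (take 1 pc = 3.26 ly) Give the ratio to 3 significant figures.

Star 1: d = 93.6 ly / 3.26 = 28.71 pc
Star 1: M = m − 5 log₁₀ d + 5 = -0.66 − 5·1.4581 + 5 = -2.950
Star 2: M = m − 5 log₁₀ d + 5 = 4.04 − 5·2.9886 + 5 = -5.903
ΔM = M_1 − M_2 = -2.950 − (-5.903) = 2.953; smaller M is more luminous → Star 2.
L ratio = 10^(0.4 |ΔM|) = 10^1.181 = 15.17

Star 2 is more luminous, by a factor of 15.2.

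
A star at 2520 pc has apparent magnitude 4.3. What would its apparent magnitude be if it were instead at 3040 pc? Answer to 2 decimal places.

m ≈ 4.71

Flux ∝ 1/d², so Δm = 5 log₁₀(d₂/d₁) = 5 log₁₀(3040/2520) = 0.407
m₂ = m₁ + Δm = 4.3 + (0.407) = 4.707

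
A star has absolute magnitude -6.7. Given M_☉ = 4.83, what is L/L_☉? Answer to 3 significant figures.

M − M_☉ = -6.7 − 4.83 = -11.530
L/L_☉ = 10^(−0.4 (M − M_☉)) = 10^4.612 = 40930

L/L_☉ ≈ 40900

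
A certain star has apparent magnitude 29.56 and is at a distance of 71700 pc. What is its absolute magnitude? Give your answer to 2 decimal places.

M ≈ 10.28

5 log₁₀(d/10 pc) = 5 log₁₀(71700) − 5 = 19.278
M = m − 5 log₁₀(d/10) = 29.56 − 19.278 = 10.282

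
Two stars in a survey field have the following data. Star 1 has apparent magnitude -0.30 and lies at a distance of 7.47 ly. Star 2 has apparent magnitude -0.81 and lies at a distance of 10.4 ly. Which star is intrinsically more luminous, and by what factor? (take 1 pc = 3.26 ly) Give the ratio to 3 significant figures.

Star 2 is more luminous, by a factor of 3.10.

Star 1: d = 7.47 ly / 3.26 = 2.291 pc
Star 1: M = m − 5 log₁₀ d + 5 = -0.30 − 5·0.3601 + 5 = 2.899
Star 2: d = 10.4 ly / 3.26 = 3.190 pc
Star 2: M = m − 5 log₁₀ d + 5 = -0.81 − 5·0.5038 + 5 = 1.671
ΔM = M_1 − M_2 = 2.899 − (1.671) = 1.229; smaller M is more luminous → Star 2.
L ratio = 10^(0.4 |ΔM|) = 10^0.491 = 3.100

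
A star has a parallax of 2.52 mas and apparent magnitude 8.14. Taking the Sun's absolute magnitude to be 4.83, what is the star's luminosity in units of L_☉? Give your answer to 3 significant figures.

d = 1/p = 1000/2.52 mas = 396.8 pc
M = m − 5 log₁₀ d + 5 = 8.14 − 5·2.5986 + 5 = 0.147
M − M_☉ = 0.147 − 4.83 = -4.683
L/L_☉ = 10^(−0.4 × -4.683) = 74.68

L/L_☉ ≈ 74.7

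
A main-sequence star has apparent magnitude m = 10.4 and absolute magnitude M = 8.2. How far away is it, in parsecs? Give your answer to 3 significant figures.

d ≈ 27.5 pc

Distance modulus: m − M = 10.4 − (8.2) = 2.200
m − M = 5 log₁₀ d − 5
log₁₀ d = (m − M)/5 + 1 = 1.4400
d = 10^1.4400 = 27.54 pc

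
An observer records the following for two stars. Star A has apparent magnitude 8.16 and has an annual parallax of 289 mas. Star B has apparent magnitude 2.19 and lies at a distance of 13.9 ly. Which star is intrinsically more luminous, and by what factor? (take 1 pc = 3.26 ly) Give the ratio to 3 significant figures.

Star A: p = 289 mas = 0.289″ → d = 1/p = 3.460 pc
Star A: M = m − 5 log₁₀ d + 5 = 8.16 − 5·0.5391 + 5 = 10.464
Star B: d = 13.9 ly / 3.26 = 4.264 pc
Star B: M = m − 5 log₁₀ d + 5 = 2.19 − 5·0.6298 + 5 = 4.041
ΔM = M_A − M_B = 10.464 − (4.041) = 6.423; smaller M is more luminous → Star B.
L ratio = 10^(0.4 |ΔM|) = 10^2.569 = 371.0

Star B is more luminous, by a factor of 371.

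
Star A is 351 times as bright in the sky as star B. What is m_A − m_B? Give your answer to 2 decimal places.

Pogson: Δm = −2.5 log₁₀(ratio) = −2.5 log₁₀(351) = −2.5 × 2.5453 = -6.363
Star A is brighter, so it has the smaller magnitude: the difference is negative.

m_A − m_B ≈ -6.36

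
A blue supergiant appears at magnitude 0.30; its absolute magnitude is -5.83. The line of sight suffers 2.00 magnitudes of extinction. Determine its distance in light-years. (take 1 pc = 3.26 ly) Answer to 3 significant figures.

m − M = 5 log₁₀(d/10 pc) + A  ⇒  0.30 − (-5.83) − 2.00 = 5 log₁₀(d/10)
4.130 = 5 log₁₀(d/10)
log₁₀ d = (m − M − A)/5 + 1 = 1.8260
d = 10^1.8260 = 66.99 pc
= 218.4 ly

d ≈ 218 ly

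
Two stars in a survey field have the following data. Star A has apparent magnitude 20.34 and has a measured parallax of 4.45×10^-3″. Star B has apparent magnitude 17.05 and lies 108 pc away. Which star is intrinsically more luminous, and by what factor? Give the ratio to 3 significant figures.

Star B is more luminous, by a factor of 4.78.

Star A: d = 1/p = 1/4.45×10^-3″ = 224.7 pc
Star A: M = m − 5 log₁₀ d + 5 = 20.34 − 5·2.3516 + 5 = 13.582
Star B: M = m − 5 log₁₀ d + 5 = 17.05 − 5·2.0334 + 5 = 11.883
ΔM = M_A − M_B = 13.582 − (11.883) = 1.699; smaller M is more luminous → Star B.
L ratio = 10^(0.4 |ΔM|) = 10^0.680 = 4.782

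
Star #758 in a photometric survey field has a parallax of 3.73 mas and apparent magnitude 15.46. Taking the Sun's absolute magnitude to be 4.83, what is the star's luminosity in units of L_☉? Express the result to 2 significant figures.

L/L_☉ ≈ 0.040

d = 1/p = 1000/3.73 mas = 268.1 pc
M = m − 5 log₁₀ d + 5 = 15.46 − 5·2.4283 + 5 = 8.319
M − M_☉ = 8.319 − 4.83 = 3.489
L/L_☉ = 10^(−0.4 × 3.489) = 0.04023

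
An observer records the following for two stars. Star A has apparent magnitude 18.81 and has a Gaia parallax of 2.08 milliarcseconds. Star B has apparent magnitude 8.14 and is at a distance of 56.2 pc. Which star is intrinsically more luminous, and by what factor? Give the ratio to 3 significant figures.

Star A: p = 2.08 mas = 2.08×10^-3″ → d = 1/p = 480.8 pc
Star A: M = m − 5 log₁₀ d + 5 = 18.81 − 5·2.6819 + 5 = 10.400
Star B: M = m − 5 log₁₀ d + 5 = 8.14 − 5·1.7497 + 5 = 4.391
ΔM = M_A − M_B = 10.400 − (4.391) = 6.009; smaller M is more luminous → Star B.
L ratio = 10^(0.4 |ΔM|) = 10^2.404 = 253.3

Star B is more luminous, by a factor of 253.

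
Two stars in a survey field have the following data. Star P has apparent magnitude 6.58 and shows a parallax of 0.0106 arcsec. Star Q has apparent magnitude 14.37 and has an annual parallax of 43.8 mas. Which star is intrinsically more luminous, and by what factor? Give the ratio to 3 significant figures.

Star P is more luminous, by a factor of 22300.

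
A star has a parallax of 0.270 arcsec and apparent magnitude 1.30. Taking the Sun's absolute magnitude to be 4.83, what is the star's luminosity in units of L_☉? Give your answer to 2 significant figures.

d = 1/p = 1/0.270″ = 3.704 pc
M = m − 5 log₁₀ d + 5 = 1.30 − 5·0.5686 + 5 = 3.457
M − M_☉ = 3.457 − 4.83 = -1.373
L/L_☉ = 10^(−0.4 × -1.373) = 3.542

L/L_☉ ≈ 3.5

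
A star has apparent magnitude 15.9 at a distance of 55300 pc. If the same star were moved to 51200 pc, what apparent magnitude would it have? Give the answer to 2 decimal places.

m ≈ 15.73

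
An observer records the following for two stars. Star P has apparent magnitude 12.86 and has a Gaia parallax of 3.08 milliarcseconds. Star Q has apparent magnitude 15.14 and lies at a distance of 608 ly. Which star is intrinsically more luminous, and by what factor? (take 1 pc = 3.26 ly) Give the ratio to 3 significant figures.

Star P: p = 3.08 mas = 3.08×10^-3″ → d = 1/p = 324.7 pc
Star P: M = m − 5 log₁₀ d + 5 = 12.86 − 5·2.5114 + 5 = 5.303
Star Q: d = 608 ly / 3.26 = 186.5 pc
Star Q: M = m − 5 log₁₀ d + 5 = 15.14 − 5·2.2707 + 5 = 8.787
ΔM = M_P − M_Q = 5.303 − (8.787) = -3.484; smaller M is more luminous → Star P.
L ratio = 10^(0.4 |ΔM|) = 10^1.394 = 24.75

Star P is more luminous, by a factor of 24.7.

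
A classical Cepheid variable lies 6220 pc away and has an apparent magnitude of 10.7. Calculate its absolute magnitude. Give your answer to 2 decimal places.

M ≈ -3.27

5 log₁₀(d/10 pc) = 5 log₁₀(6220) − 5 = 13.969
M = m − 5 log₁₀(d/10) = 10.7 − 13.969 = -3.269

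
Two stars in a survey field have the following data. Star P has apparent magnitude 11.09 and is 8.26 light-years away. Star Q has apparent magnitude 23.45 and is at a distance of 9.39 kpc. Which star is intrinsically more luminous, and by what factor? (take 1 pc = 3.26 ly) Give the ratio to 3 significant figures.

Star Q is more luminous, by a factor of 156.

Star P: d = 8.26 ly / 3.26 = 2.534 pc
Star P: M = m − 5 log₁₀ d + 5 = 11.09 − 5·0.4038 + 5 = 14.071
Star Q: d = 9.39 kpc = 9390 pc
Star Q: M = m − 5 log₁₀ d + 5 = 23.45 − 5·3.9727 + 5 = 8.587
ΔM = M_P − M_Q = 14.071 − (8.587) = 5.485; smaller M is more luminous → Star Q.
L ratio = 10^(0.4 |ΔM|) = 10^2.194 = 156.2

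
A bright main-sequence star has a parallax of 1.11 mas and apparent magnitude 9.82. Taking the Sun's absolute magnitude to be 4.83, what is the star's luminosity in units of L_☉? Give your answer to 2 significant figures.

L/L_☉ ≈ 82

d = 1/p = 1000/1.11 mas = 900.9 pc
M = m − 5 log₁₀ d + 5 = 9.82 − 5·2.9547 + 5 = 0.047
M − M_☉ = 0.047 − 4.83 = -4.783
L/L_☉ = 10^(−0.4 × -4.783) = 81.91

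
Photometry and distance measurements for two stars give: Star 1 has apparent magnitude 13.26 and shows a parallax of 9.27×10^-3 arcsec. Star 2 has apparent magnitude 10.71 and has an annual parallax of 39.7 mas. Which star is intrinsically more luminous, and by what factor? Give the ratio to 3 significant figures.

Star 1: d = 1/p = 1/9.27×10^-3″ = 107.9 pc
Star 1: M = m − 5 log₁₀ d + 5 = 13.26 − 5·2.0329 + 5 = 8.095
Star 2: p = 39.7 mas = 0.0397″ → d = 1/p = 25.19 pc
Star 2: M = m − 5 log₁₀ d + 5 = 10.71 − 5·1.4012 + 5 = 8.704
ΔM = M_1 − M_2 = 8.095 − (8.704) = -0.609; smaller M is more luminous → Star 1.
L ratio = 10^(0.4 |ΔM|) = 10^0.243 = 1.752

Star 1 is more luminous, by a factor of 1.75.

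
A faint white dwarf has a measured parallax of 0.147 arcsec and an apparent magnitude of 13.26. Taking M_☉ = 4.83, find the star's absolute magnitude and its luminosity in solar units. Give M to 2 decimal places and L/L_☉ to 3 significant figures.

M ≈ 14.10; L/L_☉ ≈ 1.97×10^-4

d = 1/p = 1/0.147″ = 6.803 pc
M = m − 5 log₁₀ d + 5 = 13.26 − 5·0.8327 + 5 = 14.097
M − M_☉ = 14.097 − 4.83 = 9.267
L/L_☉ = 10^(−0.4 × 9.267) = 1.965×10^-4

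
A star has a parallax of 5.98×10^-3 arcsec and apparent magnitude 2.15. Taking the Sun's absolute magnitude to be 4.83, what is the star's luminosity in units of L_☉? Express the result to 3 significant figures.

L/L_☉ ≈ 3300

d = 1/p = 1/5.98×10^-3″ = 167.2 pc
M = m − 5 log₁₀ d + 5 = 2.15 − 5·2.2233 + 5 = -3.966
M − M_☉ = -3.966 − 4.83 = -8.796
L/L_☉ = 10^(−0.4 × -8.796) = 3301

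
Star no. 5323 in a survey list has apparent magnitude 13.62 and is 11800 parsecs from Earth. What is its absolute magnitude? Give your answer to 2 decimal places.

M ≈ -1.74

5 log₁₀(d/10 pc) = 5 log₁₀(11800) − 5 = 15.359
M = m − 5 log₁₀(d/10) = 13.62 − 15.359 = -1.739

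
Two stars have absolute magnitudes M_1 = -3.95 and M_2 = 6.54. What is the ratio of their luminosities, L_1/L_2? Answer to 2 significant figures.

L_1/L_2 ≈ 16000

ΔM = M_1 − M_2 = -10.49
L_1/L_2 = 10^(−0.4 ΔM) = 10^4.196 = 15700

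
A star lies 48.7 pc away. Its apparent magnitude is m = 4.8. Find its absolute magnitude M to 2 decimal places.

M ≈ 1.36

5 log₁₀(d/10 pc) = 5 log₁₀(48.70) − 5 = 3.438
M = m − 5 log₁₀(d/10) = 4.8 − 3.438 = 1.362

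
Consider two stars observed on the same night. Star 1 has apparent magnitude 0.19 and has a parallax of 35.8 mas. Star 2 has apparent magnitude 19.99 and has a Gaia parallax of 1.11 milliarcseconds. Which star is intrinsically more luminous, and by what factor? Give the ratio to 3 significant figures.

Star 1 is more luminous, by a factor of 80000.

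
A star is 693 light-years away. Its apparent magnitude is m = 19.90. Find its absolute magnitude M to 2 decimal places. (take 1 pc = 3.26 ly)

M ≈ 13.26

d = 693 ly / 3.26 = 212.6 pc
5 log₁₀(d/10 pc) = 5 log₁₀(212.6) − 5 = 6.638
M = m − 5 log₁₀(d/10) = 19.90 − 6.638 = 13.262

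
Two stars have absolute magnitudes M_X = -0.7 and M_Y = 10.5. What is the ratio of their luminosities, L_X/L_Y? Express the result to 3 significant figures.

L_X/L_Y ≈ 30200

ΔM = M_X − M_Y = -11.2
L_X/L_Y = 10^(−0.4 ΔM) = 10^4.480 = 30200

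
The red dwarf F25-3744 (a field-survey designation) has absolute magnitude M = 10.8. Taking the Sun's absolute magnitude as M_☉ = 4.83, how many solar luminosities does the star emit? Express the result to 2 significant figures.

M − M_☉ = 10.8 − 4.83 = 5.970
L/L_☉ = 10^(−0.4 (M − M_☉)) = 10^-2.388 = 4.093×10^-3

L/L_☉ ≈ 4.1×10^-3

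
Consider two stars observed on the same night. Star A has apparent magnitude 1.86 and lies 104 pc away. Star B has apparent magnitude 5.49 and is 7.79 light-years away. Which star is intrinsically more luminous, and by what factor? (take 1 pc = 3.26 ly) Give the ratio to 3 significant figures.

Star A: M = m − 5 log₁₀ d + 5 = 1.86 − 5·2.0170 + 5 = -3.225
Star B: d = 7.79 ly / 3.26 = 2.390 pc
Star B: M = m − 5 log₁₀ d + 5 = 5.49 − 5·0.3783 + 5 = 8.598
ΔM = M_A − M_B = -3.225 − (8.598) = -11.824; smaller M is more luminous → Star A.
L ratio = 10^(0.4 |ΔM|) = 10^4.729 = 53630

Star A is more luminous, by a factor of 53600.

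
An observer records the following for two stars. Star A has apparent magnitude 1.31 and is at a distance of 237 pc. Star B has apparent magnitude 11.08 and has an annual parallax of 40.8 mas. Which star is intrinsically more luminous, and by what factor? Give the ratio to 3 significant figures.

Star A: M = m − 5 log₁₀ d + 5 = 1.31 − 5·2.3747 + 5 = -5.564
Star B: p = 40.8 mas = 0.0408″ → d = 1/p = 24.51 pc
Star B: M = m − 5 log₁₀ d + 5 = 11.08 − 5·1.3893 + 5 = 9.133
ΔM = M_A − M_B = -5.564 − (9.133) = -14.697; smaller M is more luminous → Star A.
L ratio = 10^(0.4 |ΔM|) = 10^5.879 = 756500

Star A is more luminous, by a factor of 757000.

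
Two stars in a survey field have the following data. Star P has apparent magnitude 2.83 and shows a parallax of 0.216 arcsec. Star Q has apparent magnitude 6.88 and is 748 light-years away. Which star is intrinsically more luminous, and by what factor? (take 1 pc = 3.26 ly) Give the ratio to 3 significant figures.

Star Q is more luminous, by a factor of 58.9.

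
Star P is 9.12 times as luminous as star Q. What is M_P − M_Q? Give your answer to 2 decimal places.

M_P − M_Q ≈ -2.40

Pogson: ΔM = −2.5 log₁₀(ratio) = −2.5 log₁₀(9.12) = −2.5 × 0.9600 = -2.400
Star P is brighter, so it has the smaller magnitude: the difference is negative.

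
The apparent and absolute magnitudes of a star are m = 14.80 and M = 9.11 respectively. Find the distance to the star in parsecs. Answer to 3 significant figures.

Distance modulus: m − M = 14.80 − (9.11) = 5.690
m − M = 5 log₁₀ d − 5
log₁₀ d = (m − M)/5 + 1 = 2.1380
d = 10^2.1380 = 137.4 pc

d ≈ 137 pc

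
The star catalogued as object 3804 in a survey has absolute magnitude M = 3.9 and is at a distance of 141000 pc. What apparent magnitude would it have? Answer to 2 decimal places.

m ≈ 24.65

m = M + 5 log₁₀ d − 5 = 3.9 + 5·5.1492 − 5 = 24.646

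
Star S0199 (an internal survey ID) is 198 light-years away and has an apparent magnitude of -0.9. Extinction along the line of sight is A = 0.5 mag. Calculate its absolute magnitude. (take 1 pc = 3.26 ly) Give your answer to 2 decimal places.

M ≈ -5.32

d = 198 ly / 3.26 = 60.74 pc
5 log₁₀(d/10 pc) = 5 log₁₀(60.74) − 5 = 3.917
M = m − 5 log₁₀(d/10) − A = -0.9 − 3.917 − 0.5 = -5.317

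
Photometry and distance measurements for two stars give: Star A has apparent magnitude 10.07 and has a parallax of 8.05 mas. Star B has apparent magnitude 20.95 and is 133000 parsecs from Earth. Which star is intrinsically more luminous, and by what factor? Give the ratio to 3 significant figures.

Star B is more luminous, by a factor of 51.0.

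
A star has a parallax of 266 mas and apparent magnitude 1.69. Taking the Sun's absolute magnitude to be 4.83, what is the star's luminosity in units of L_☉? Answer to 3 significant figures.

d = 1/p = 1000/266 mas = 3.759 pc
M = m − 5 log₁₀ d + 5 = 1.69 − 5·0.5751 + 5 = 3.814
M − M_☉ = 3.814 − 4.83 = -1.016
L/L_☉ = 10^(−0.4 × -1.016) = 2.548

L/L_☉ ≈ 2.55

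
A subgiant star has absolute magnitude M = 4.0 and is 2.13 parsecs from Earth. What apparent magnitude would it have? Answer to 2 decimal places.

m = M + 5 log₁₀ d − 5 = 4.0 + 5·0.3284 − 5 = 0.642

m ≈ 0.64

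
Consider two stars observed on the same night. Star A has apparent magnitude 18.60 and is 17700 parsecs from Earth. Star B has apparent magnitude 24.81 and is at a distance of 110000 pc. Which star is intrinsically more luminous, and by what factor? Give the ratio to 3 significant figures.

Star A is more luminous, by a factor of 7.89.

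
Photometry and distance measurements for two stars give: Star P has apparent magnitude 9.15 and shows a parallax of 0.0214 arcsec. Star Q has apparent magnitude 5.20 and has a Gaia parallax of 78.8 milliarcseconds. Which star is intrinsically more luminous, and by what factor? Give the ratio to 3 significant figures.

Star Q is more luminous, by a factor of 2.80.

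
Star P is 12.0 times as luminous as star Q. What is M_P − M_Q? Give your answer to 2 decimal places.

Pogson: ΔM = −2.5 log₁₀(ratio) = −2.5 log₁₀(12.0) = −2.5 × 1.0792 = -2.698
Star P is brighter, so it has the smaller magnitude: the difference is negative.

M_P − M_Q ≈ -2.70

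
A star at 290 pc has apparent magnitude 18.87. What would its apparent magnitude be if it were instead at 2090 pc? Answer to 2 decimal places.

Flux ∝ 1/d², so Δm = 5 log₁₀(d₂/d₁) = 5 log₁₀(2090/290) = 4.289
m₂ = m₁ + Δm = 18.87 + (4.289) = 23.159

m ≈ 23.16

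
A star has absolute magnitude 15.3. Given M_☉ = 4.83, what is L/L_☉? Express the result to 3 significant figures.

M − M_☉ = 15.3 − 4.83 = 10.470
L/L_☉ = 10^(−0.4 (M − M_☉)) = 10^-4.188 = 6.486×10^-5

L/L_☉ ≈ 6.49×10^-5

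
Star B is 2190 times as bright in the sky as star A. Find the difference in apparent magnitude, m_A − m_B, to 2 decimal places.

m_A − m_B ≈ 8.35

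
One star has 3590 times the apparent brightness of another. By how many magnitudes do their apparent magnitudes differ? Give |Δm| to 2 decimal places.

|Δm| ≈ 8.89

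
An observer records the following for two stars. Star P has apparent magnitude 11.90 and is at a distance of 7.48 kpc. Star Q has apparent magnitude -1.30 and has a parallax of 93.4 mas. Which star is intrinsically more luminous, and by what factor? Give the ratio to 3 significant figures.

Star P: d = 7.48 kpc = 7480 pc
Star P: M = m − 5 log₁₀ d + 5 = 11.90 − 5·3.8739 + 5 = -2.470
Star Q: p = 93.4 mas = 0.0934″ → d = 1/p = 10.71 pc
Star Q: M = m − 5 log₁₀ d + 5 = -1.30 − 5·1.0297 + 5 = -1.448
ΔM = M_P − M_Q = -2.470 − (-1.448) = -1.021; smaller M is more luminous → Star P.
L ratio = 10^(0.4 |ΔM|) = 10^0.408 = 2.562

Star P is more luminous, by a factor of 2.56.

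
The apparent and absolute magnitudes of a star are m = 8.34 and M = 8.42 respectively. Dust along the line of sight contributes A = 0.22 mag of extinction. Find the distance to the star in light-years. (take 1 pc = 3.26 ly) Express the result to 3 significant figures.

m − M = 5 log₁₀(d/10 pc) + A  ⇒  8.34 − (8.42) − 0.22 = 5 log₁₀(d/10)
-0.300 = 5 log₁₀(d/10)
log₁₀ d = (m − M − A)/5 + 1 = 0.9400
d = 10^0.9400 = 8.710 pc
= 28.39 ly

d ≈ 28.4 ly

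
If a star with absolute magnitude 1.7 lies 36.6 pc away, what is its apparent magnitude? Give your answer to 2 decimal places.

m = M + 5 log₁₀ d − 5 = 1.7 + 5·1.5635 − 5 = 4.517

m ≈ 4.52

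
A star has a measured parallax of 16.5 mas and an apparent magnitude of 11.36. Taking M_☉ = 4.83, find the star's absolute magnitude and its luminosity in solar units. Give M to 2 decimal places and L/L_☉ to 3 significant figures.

M ≈ 7.45; L/L_☉ ≈ 0.0897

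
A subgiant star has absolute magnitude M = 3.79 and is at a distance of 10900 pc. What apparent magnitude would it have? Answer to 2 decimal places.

m ≈ 18.98

m = M + 5 log₁₀ d − 5 = 3.79 + 5·4.0374 − 5 = 18.977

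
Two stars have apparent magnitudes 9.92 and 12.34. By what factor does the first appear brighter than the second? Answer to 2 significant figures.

9.3

Δm = 9.92 − (12.34) = -2.42
Flux ratio = 10^(−0.4 Δm) = 10^(−0.4 × -2.42) = 10^0.968 = 9.290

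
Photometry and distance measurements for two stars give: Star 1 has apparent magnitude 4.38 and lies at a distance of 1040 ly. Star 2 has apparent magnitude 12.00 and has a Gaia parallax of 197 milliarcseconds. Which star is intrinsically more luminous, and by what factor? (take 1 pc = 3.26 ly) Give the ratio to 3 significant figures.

Star 1: d = 1040 ly / 3.26 = 319.0 pc
Star 1: M = m − 5 log₁₀ d + 5 = 4.38 − 5·2.5038 + 5 = -3.139
Star 2: p = 197 mas = 0.197″ → d = 1/p = 5.076 pc
Star 2: M = m − 5 log₁₀ d + 5 = 12.00 − 5·0.7055 + 5 = 13.472
ΔM = M_1 − M_2 = -3.139 − (13.472) = -16.611; smaller M is more luminous → Star 1.
L ratio = 10^(0.4 |ΔM|) = 10^6.645 = 4.411×10^6

Star 1 is more luminous, by a factor of 4.41×10^6.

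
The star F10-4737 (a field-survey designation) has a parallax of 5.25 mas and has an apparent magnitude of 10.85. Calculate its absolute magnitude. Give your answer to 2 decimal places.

p = 5.25 mas = 5.25×10^-3″ → d = 1/p = 190.5 pc
5 log₁₀(d/10 pc) = 5 log₁₀(190.5) − 5 = 6.399
M = m − 5 log₁₀(d/10) = 10.85 − 6.399 = 4.451

M ≈ 4.45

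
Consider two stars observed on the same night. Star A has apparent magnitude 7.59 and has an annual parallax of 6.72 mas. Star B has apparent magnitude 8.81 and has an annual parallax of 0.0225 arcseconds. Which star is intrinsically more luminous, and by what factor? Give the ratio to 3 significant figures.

Star A: p = 6.72 mas = 6.72×10^-3″ → d = 1/p = 148.8 pc
Star A: M = m − 5 log₁₀ d + 5 = 7.59 − 5·2.1726 + 5 = 1.727
Star B: d = 1/p = 1/0.0225″ = 44.44 pc
Star B: M = m − 5 log₁₀ d + 5 = 8.81 − 5·1.6478 + 5 = 5.571
ΔM = M_A − M_B = 1.727 − (5.571) = -3.844; smaller M is more luminous → Star A.
L ratio = 10^(0.4 |ΔM|) = 10^1.538 = 34.48

Star A is more luminous, by a factor of 34.5.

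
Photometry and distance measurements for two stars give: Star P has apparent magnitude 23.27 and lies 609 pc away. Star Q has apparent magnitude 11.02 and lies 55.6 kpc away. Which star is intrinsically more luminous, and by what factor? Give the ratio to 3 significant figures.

Star P: M = m − 5 log₁₀ d + 5 = 23.27 − 5·2.7846 + 5 = 14.347
Star Q: d = 55.6 kpc = 55600 pc
Star Q: M = m − 5 log₁₀ d + 5 = 11.02 − 5·4.7451 + 5 = -7.705
ΔM = M_P − M_Q = 14.347 − (-7.705) = 22.052; smaller M is more luminous → Star Q.
L ratio = 10^(0.4 |ΔM|) = 10^8.821 = 6.621×10^8

Star Q is more luminous, by a factor of 6.62×10^8.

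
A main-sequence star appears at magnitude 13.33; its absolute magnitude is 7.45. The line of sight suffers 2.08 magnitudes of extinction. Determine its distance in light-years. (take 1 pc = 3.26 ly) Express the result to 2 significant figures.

d ≈ 190 ly

m − M = 5 log₁₀(d/10 pc) + A  ⇒  13.33 − (7.45) − 2.08 = 5 log₁₀(d/10)
3.800 = 5 log₁₀(d/10)
log₁₀ d = (m − M − A)/5 + 1 = 1.7600
d = 10^1.7600 = 57.54 pc
= 187.6 ly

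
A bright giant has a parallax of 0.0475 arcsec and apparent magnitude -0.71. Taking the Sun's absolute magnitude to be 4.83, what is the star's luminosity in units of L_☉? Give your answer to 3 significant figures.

L/L_☉ ≈ 729

d = 1/p = 1/0.0475″ = 21.05 pc
M = m − 5 log₁₀ d + 5 = -0.71 − 5·1.3233 + 5 = -2.327
M − M_☉ = -2.327 − 4.83 = -7.157
L/L_☉ = 10^(−0.4 × -7.157) = 728.8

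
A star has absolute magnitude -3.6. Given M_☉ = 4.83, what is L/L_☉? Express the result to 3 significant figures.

M − M_☉ = -3.6 − 4.83 = -8.430
L/L_☉ = 10^(−0.4 (M − M_☉)) = 10^3.372 = 2355

L/L_☉ ≈ 2360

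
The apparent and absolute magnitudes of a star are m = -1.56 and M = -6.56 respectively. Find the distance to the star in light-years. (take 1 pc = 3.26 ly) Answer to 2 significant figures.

Distance modulus: m − M = -1.56 − (-6.56) = 5.000
m − M = 5 log₁₀ d − 5
log₁₀ d = (m − M)/5 + 1 = 2.0000
d = 10^2.0000 = 100.0 pc
= 326.0 ly

d ≈ 330 ly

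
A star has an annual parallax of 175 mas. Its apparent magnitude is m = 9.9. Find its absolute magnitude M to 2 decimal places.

M ≈ 11.12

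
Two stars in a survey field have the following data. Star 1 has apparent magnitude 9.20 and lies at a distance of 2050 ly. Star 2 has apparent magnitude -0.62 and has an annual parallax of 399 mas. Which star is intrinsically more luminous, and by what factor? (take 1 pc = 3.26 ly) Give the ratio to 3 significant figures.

Star 1: d = 2050 ly / 3.26 = 628.8 pc
Star 1: M = m − 5 log₁₀ d + 5 = 9.20 − 5·2.7985 + 5 = 0.207
Star 2: p = 399 mas = 0.399″ → d = 1/p = 2.506 pc
Star 2: M = m − 5 log₁₀ d + 5 = -0.62 − 5·0.3990 + 5 = 2.385
ΔM = M_1 − M_2 = 0.207 − (2.385) = -2.178; smaller M is more luminous → Star 1.
L ratio = 10^(0.4 |ΔM|) = 10^0.871 = 7.431

Star 1 is more luminous, by a factor of 7.43.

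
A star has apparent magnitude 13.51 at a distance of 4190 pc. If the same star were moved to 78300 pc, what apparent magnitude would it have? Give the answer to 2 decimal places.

Flux ∝ 1/d², so Δm = 5 log₁₀(d₂/d₁) = 5 log₁₀(78300/4190) = 6.358
m₂ = m₁ + Δm = 13.51 + (6.358) = 19.868

m ≈ 19.87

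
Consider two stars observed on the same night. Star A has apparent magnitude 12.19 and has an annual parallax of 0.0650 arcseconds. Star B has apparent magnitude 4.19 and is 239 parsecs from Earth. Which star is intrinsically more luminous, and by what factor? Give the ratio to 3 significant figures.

Star B is more luminous, by a factor of 382000.

Star A: d = 1/p = 1/0.0650″ = 15.38 pc
Star A: M = m − 5 log₁₀ d + 5 = 12.19 − 5·1.1871 + 5 = 11.255
Star B: M = m − 5 log₁₀ d + 5 = 4.19 − 5·2.3784 + 5 = -2.702
ΔM = M_A − M_B = 11.255 − (-2.702) = 13.957; smaller M is more luminous → Star B.
L ratio = 10^(0.4 |ΔM|) = 10^5.583 = 382500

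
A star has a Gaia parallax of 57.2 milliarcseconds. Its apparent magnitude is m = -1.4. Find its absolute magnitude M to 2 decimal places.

M ≈ -2.61

p = 57.2 mas = 0.0572″ → d = 1/p = 17.48 pc
5 log₁₀(d/10 pc) = 5 log₁₀(17.48) − 5 = 1.213
M = m − 5 log₁₀(d/10) = -1.4 − 1.213 = -2.613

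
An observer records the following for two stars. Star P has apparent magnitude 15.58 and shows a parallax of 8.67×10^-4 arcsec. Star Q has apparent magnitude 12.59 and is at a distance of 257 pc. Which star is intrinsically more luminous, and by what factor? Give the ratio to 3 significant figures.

Star P: d = 1/p = 1/8.67×10^-4″ = 1153 pc
Star P: M = m − 5 log₁₀ d + 5 = 15.58 − 5·3.0620 + 5 = 5.270
Star Q: M = m − 5 log₁₀ d + 5 = 12.59 − 5·2.4099 + 5 = 5.540
ΔM = M_P − M_Q = 5.270 − (5.540) = -0.270; smaller M is more luminous → Star P.
L ratio = 10^(0.4 |ΔM|) = 10^0.108 = 1.283

Star P is more luminous, by a factor of 1.28.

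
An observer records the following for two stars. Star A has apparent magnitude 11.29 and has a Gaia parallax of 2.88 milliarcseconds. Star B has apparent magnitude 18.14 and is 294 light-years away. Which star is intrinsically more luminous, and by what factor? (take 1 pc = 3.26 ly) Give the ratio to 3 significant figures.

Star A: p = 2.88 mas = 2.88×10^-3″ → d = 1/p = 347.2 pc
Star A: M = m − 5 log₁₀ d + 5 = 11.29 − 5·2.5406 + 5 = 3.587
Star B: d = 294 ly / 3.26 = 90.18 pc
Star B: M = m − 5 log₁₀ d + 5 = 18.14 − 5·1.9551 + 5 = 13.364
ΔM = M_A − M_B = 3.587 − (13.364) = -9.777; smaller M is more luminous → Star A.
L ratio = 10^(0.4 |ΔM|) = 10^3.911 = 8146

Star A is more luminous, by a factor of 8150.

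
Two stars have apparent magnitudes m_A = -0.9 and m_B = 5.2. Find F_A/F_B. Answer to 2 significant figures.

Magnitude difference = -6.1
Flux ratio = 10^(−0.4 Δm) = 10^(−0.4 × -6.1) = 10^2.440 = 275.4

F_A/F_B ≈ 280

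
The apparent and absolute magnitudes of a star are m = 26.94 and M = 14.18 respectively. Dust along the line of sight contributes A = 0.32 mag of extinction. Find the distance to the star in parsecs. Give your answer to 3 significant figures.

d ≈ 3080 pc

m − M = 5 log₁₀(d/10 pc) + A  ⇒  26.94 − (14.18) − 0.32 = 5 log₁₀(d/10)
12.440 = 5 log₁₀(d/10)
log₁₀ d = (m − M − A)/5 + 1 = 3.4880
d = 10^3.4880 = 3076 pc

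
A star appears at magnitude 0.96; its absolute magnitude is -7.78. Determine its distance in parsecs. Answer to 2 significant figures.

d ≈ 560 pc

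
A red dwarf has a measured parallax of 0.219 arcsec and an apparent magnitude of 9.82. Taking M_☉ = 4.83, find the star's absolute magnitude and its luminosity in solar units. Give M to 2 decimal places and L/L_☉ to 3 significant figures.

d = 1/p = 1/0.219″ = 4.566 pc
M = m − 5 log₁₀ d + 5 = 9.82 − 5·0.6596 + 5 = 11.522
M − M_☉ = 11.522 − 4.83 = 6.692
L/L_☉ = 10^(−0.4 × 6.692) = 2.104×10^-3

M ≈ 11.52; L/L_☉ ≈ 2.10×10^-3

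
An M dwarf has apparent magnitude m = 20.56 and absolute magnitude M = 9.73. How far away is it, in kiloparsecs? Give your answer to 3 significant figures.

d ≈ 1.47 kpc

μ = m − M = 10.830
m − M = 5 log₁₀ d − 5
log₁₀ d = (m − M)/5 + 1 = 3.1660
d = 10^3.1660 = 1466 pc
= 1.466 kpc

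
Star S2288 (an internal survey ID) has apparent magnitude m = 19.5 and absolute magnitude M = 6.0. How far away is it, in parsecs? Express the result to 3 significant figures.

d ≈ 5010 pc

μ = m − M = 13.500
m − M = 5 log₁₀ d − 5
log₁₀ d = (m − M)/5 + 1 = 3.7000
d = 10^3.7000 = 5012 pc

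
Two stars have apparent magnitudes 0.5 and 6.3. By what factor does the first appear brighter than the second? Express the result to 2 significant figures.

210

Δm = 0.5 − (6.3) = -5.8
Flux ratio = 10^(−0.4 Δm) = 10^(−0.4 × -5.8) = 10^2.320 = 208.9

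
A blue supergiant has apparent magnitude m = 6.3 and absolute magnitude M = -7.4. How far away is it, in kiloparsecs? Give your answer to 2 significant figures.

d ≈ 5.5 kpc

μ = m − M = 13.700
m − M = 5 log₁₀ d − 5
log₁₀ d = (m − M)/5 + 1 = 3.7400
d = 10^3.7400 = 5495 pc
= 5.495 kpc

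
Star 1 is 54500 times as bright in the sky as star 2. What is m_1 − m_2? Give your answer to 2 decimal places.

Pogson: Δm = −2.5 log₁₀(ratio) = −2.5 log₁₀(54500) = −2.5 × 4.7364 = -11.841
Star 1 is brighter, so it has the smaller magnitude: the difference is negative.

m_1 − m_2 ≈ -11.84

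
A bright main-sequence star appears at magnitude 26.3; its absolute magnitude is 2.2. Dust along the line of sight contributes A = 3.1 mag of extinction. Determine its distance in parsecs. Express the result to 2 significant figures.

m − M = 5 log₁₀(d/10 pc) + A  ⇒  26.3 − (2.2) − 3.1 = 5 log₁₀(d/10)
21.000 = 5 log₁₀(d/10)
log₁₀ d = (m − M − A)/5 + 1 = 5.2000
d = 10^5.2000 = 158500 pc

d ≈ 160000 pc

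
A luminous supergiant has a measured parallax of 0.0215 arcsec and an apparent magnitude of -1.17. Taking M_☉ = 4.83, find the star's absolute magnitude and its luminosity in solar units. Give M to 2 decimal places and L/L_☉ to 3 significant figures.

M ≈ -4.51; L/L_☉ ≈ 5430

d = 1/p = 1/0.0215″ = 46.51 pc
M = m − 5 log₁₀ d + 5 = -1.17 − 5·1.6676 + 5 = -4.508
M − M_☉ = -4.508 − 4.83 = -9.338
L/L_☉ = 10^(−0.4 × -9.338) = 5434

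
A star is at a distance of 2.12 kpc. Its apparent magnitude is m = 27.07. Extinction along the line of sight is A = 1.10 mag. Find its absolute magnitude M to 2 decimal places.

d = 2.12 kpc = 2120 pc
5 log₁₀(d/10 pc) = 5 log₁₀(2120) − 5 = 11.632
M = m − 5 log₁₀(d/10) − A = 27.07 − 11.632 − 1.10 = 14.338

M ≈ 14.34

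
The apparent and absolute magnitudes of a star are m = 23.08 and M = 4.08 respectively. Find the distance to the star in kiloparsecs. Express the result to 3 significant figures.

d ≈ 63.1 kpc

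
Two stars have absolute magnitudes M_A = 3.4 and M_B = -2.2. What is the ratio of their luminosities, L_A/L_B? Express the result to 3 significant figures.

ΔM = M_A − M_B = 5.6
L_A/L_B = 10^(−0.4 ΔM) = 10^-2.240 = 5.754×10^-3

L_A/L_B ≈ 5.75×10^-3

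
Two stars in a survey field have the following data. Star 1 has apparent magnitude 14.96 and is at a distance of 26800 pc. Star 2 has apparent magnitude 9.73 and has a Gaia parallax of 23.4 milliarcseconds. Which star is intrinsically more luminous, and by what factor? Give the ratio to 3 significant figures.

Star 1 is more luminous, by a factor of 3180.

Star 1: M = m − 5 log₁₀ d + 5 = 14.96 − 5·4.4281 + 5 = -2.181
Star 2: p = 23.4 mas = 0.0234″ → d = 1/p = 42.74 pc
Star 2: M = m − 5 log₁₀ d + 5 = 9.73 − 5·1.6308 + 5 = 6.576
ΔM = M_1 − M_2 = -2.181 − (6.576) = -8.757; smaller M is more luminous → Star 1.
L ratio = 10^(0.4 |ΔM|) = 10^3.503 = 3182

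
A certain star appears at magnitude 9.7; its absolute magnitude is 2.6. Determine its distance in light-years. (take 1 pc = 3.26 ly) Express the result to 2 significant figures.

d ≈ 860 ly

Distance modulus: m − M = 9.7 − (2.6) = 7.100
m − M = 5 log₁₀ d − 5
log₁₀ d = (m − M)/5 + 1 = 2.4200
d = 10^2.4200 = 263.0 pc
= 857.5 ly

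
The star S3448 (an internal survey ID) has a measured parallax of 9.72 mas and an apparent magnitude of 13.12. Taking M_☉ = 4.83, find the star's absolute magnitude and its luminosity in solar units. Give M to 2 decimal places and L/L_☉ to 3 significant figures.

M ≈ 8.06; L/L_☉ ≈ 0.0511

d = 1/p = 1000/9.72 mas = 102.9 pc
M = m − 5 log₁₀ d + 5 = 13.12 − 5·2.0123 + 5 = 8.058
M − M_☉ = 8.058 − 4.83 = 3.228
L/L_☉ = 10^(−0.4 × 3.228) = 0.05113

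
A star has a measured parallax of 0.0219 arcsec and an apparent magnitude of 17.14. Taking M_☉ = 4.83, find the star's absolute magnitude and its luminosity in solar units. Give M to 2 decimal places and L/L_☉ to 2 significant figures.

d = 1/p = 1/0.0219″ = 45.66 pc
M = m − 5 log₁₀ d + 5 = 17.14 − 5·1.6596 + 5 = 13.842
M − M_☉ = 13.842 − 4.83 = 9.012
L/L_☉ = 10^(−0.4 × 9.012) = 2.484×10^-4

M ≈ 13.84; L/L_☉ ≈ 2.5×10^-4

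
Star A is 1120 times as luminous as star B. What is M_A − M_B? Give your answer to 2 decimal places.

Pogson: ΔM = −2.5 log₁₀(ratio) = −2.5 log₁₀(1120) = −2.5 × 3.0492 = -7.623
Star A is brighter, so it has the smaller magnitude: the difference is negative.

M_A − M_B ≈ -7.62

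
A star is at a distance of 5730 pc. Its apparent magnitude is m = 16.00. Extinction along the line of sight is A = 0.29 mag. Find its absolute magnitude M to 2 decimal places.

M ≈ 1.92

5 log₁₀(d/10 pc) = 5 log₁₀(5730) − 5 = 13.791
M = m − 5 log₁₀(d/10) − A = 16.00 − 13.791 − 0.29 = 1.919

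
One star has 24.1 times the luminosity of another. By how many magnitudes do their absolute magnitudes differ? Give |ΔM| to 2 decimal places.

Pogson: ΔM = −2.5 log₁₀(ratio) = −2.5 log₁₀(24.1) = −2.5 × 1.3820 = -3.455

|ΔM| ≈ 3.46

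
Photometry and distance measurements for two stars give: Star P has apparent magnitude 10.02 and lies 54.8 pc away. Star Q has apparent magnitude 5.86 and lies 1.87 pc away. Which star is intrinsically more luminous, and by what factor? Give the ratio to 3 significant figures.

Star P: M = m − 5 log₁₀ d + 5 = 10.02 − 5·1.7388 + 5 = 6.326
Star Q: M = m − 5 log₁₀ d + 5 = 5.86 − 5·0.2718 + 5 = 9.501
ΔM = M_P − M_Q = 6.326 − (9.501) = -3.175; smaller M is more luminous → Star P.
L ratio = 10^(0.4 |ΔM|) = 10^1.270 = 18.62

Star P is more luminous, by a factor of 18.6.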